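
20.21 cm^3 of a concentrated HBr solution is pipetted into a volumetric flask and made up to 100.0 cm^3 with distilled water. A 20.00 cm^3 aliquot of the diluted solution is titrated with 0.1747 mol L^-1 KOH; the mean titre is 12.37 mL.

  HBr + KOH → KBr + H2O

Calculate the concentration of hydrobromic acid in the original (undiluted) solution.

0.5346 mol/L

n(KOH) = 0.01237 × 0.1747 = 2.161 × 10^-3 mol
n(HBr) in the aliquot = 2.161 × 10^-3 mol (1:1 ratio)
[HBr]_dilute = 2.161 × 10^-3 / 0.02000 = 0.1081 mol/L
Dilution factor = 100.0 / 20.21 = 4.948
[HBr]_stock = 0.1081 × 4.948 = 0.5346 mol/L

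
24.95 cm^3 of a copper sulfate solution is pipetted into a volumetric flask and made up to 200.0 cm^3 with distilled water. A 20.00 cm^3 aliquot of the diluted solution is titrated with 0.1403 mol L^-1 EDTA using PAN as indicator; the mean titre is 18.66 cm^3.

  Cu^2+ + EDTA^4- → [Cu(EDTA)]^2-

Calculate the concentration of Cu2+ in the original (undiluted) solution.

1.049 mol/L

n(EDTA) = 0.01866 × 0.1403 = 2.618 × 10^-3 mol
n(Cu2+) in the aliquot = 2.618 × 10^-3 mol (1:1 ratio)
[Cu2+]_dilute = 2.618 × 10^-3 / 0.02000 = 0.1309 mol/L
Dilution factor = 200.0 / 24.95 = 8.016
[Cu2+]_stock = 0.1309 × 8.016 = 1.049 mol/L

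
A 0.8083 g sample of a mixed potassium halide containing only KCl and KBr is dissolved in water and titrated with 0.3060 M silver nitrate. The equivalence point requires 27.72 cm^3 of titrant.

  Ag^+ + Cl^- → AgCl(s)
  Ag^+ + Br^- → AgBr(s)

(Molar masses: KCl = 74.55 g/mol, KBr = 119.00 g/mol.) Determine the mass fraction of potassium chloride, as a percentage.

n(AgNO3) = 0.02772 × 0.3060 = 8.482 × 10^-3 mol
Let x = n(KCl), y = n(KBr).
Titrant: 1x + 1y = 8.482 × 10^-3;  mass: 74.55x + 119.00y = 0.8083
Solving, x = 4.524 × 10^-3 mol, y = 3.958 × 10^-3 mol
mass of KCl = 4.524 × 10^-3 × 74.55 = 0.3373 g
% KCl = 0.3373 / 0.8083 × 100 = 41.73 %

41.73 %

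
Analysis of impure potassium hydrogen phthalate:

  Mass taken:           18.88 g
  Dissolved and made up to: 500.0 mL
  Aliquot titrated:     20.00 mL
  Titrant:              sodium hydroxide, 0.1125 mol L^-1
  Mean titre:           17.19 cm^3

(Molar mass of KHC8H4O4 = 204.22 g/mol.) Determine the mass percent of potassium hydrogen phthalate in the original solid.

KHC8H4O4 + NaOH → KNaC8H4O4 + H2O
n(NaOH) per titration = 0.01719 × 0.1125 = 1.934 × 10^-3 mol
n(KHC8H4O4) in each aliquot = 1.934 × 10^-3 mol (1:1 ratio)
n(KHC8H4O4) in the whole flask = 1.934 × 10^-3 × 500.0/20.00 = 0.04835 mol
mass of KHC8H4O4 = 0.04835 × 204.22 = 9.873 g
% KHC8H4O4 = 9.873 / 18.88 × 100 = 52.30 %

52.30 %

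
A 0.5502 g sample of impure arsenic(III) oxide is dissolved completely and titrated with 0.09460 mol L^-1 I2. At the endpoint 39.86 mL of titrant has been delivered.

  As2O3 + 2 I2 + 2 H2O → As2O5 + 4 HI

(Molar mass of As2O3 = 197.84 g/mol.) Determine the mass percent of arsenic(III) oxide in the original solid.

n(I2) = 0.03986 L × 0.09460 mol/L = 3.771 × 10^-3 mol
From the 1:2 ratio, n(As2O3) = 1/2 × 3.771 × 10^-3 = 1.885 × 10^-3 mol
mass of As2O3 = 1.885 × 10^-3 × 197.84 g/mol = 0.3730 g
% As2O3 = 0.3730 / 0.5502 × 100 = 67.79 %

67.79 %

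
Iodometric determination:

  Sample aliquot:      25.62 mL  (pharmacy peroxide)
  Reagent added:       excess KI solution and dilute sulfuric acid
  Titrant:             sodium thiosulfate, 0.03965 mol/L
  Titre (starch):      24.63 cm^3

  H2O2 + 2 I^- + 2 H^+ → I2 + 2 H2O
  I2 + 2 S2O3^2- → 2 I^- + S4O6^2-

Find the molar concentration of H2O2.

n(S2O3^2-) = 0.02463 × 0.03965 = 9.766 × 10^-4 mol
n(I2) = n(S2O3^2-)/2 = 4.883 × 10^-4 mol
n(H2O2) in the aliquot = 4.883 × 10^-4 mol (1:1 ratio)
[H2O2] = 4.883 × 10^-4 / 0.02562 = 0.01906 mol/L

0.01906 mol/L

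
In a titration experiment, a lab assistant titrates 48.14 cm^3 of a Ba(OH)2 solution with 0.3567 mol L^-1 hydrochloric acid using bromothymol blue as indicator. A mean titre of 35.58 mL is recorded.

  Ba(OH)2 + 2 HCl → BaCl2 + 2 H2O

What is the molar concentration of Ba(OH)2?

n(HCl) = 0.03558 L × 0.3567 mol/L = 0.01269 mol
From the 1:2 mole ratio, n(Ba(OH)2) = 1/2 × 0.01269 = 6.346 × 10^-3 mol
[Ba(OH)2] = 6.346 × 10^-3 mol / 0.04814 L = 0.1318 mol/L

0.1318 mol/L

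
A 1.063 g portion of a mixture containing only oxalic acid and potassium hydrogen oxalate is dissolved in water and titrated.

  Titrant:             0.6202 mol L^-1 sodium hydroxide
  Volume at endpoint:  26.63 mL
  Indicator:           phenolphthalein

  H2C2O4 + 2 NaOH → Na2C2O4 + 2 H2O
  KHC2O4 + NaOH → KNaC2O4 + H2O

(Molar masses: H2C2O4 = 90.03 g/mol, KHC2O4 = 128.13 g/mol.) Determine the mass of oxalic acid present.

0.5704 g

n(NaOH) = 0.02663 × 0.6202 = 0.01652 mol
Let x = n(H2C2O4), y = n(KHC2O4).
Titrant: 2x + 1y = 0.01652;  mass: 90.03x + 128.13y = 1.063
Solving, x = 6.336 × 10^-3 mol, y = 3.844 × 10^-3 mol
mass of H2C2O4 = 6.336 × 10^-3 × 90.03 = 0.5704 g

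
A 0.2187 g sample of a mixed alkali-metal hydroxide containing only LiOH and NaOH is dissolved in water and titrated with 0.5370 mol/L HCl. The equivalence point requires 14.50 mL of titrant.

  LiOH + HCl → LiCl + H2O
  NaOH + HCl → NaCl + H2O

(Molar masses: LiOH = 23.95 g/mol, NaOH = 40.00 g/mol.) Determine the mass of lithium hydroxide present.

n(HCl) = 0.01450 × 0.5370 = 7.787 × 10^-3 mol
Let x = n(LiOH), y = n(NaOH).
Titrant: 1x + 1y = 7.787 × 10^-3;  mass: 23.95x + 40.00y = 0.2187
Solving, x = 5.779 × 10^-3 mol, y = 2.007 × 10^-3 mol
mass of LiOH = 5.779 × 10^-3 × 23.95 = 0.1384 g

0.1384 g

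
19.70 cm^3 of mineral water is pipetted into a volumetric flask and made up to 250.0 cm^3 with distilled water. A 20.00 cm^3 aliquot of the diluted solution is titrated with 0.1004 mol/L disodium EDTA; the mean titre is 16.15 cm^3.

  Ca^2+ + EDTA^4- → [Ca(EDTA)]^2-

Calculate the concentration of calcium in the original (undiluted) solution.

1.029 mol/L

n(EDTA) = 0.01615 × 0.1004 = 1.621 × 10^-3 mol
n(Ca2+) in the aliquot = 1.621 × 10^-3 mol (1:1 ratio)
[Ca2+]_dilute = 1.621 × 10^-3 / 0.02000 = 0.08107 mol/L
Dilution factor = 250.0 / 19.70 = 12.69
[Ca2+]_stock = 0.08107 × 12.69 = 1.029 mol/L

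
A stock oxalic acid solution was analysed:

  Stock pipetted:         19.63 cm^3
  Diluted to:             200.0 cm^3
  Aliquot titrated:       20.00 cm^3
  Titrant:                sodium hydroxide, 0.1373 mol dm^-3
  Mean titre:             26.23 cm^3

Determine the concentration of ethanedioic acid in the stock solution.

0.9173 mol/L

H2C2O4 + 2 NaOH → Na2C2O4 + 2 H2O
n(NaOH) = 0.02623 × 0.1373 = 3.601 × 10^-3 mol
From the 1:2 ratio, n(H2C2O4) in the aliquot = 1/2 × 3.601 × 10^-3 = 1.801 × 10^-3 mol
[H2C2O4]_dilute = 1.801 × 10^-3 / 0.02000 = 0.09003 mol/L
Dilution factor = 200.0 / 19.63 = 10.19
[H2C2O4]_stock = 0.09003 × 10.19 = 0.9173 mol/L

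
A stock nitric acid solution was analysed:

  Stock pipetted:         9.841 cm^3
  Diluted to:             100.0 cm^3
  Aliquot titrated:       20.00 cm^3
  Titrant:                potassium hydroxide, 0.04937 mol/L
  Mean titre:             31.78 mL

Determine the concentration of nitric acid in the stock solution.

HNO3 + KOH → KNO3 + H2O
n(KOH) = 0.03178 × 0.04937 = 1.569 × 10^-3 mol
n(HNO3) in the aliquot = 1.569 × 10^-3 mol (1:1 ratio)
[HNO3]_dilute = 1.569 × 10^-3 / 0.02000 = 0.07845 mol/L
Dilution factor = 100.0 / 9.841 = 10.16
[HNO3]_stock = 0.07845 × 10.16 = 0.7972 mol/L

0.7972 mol/L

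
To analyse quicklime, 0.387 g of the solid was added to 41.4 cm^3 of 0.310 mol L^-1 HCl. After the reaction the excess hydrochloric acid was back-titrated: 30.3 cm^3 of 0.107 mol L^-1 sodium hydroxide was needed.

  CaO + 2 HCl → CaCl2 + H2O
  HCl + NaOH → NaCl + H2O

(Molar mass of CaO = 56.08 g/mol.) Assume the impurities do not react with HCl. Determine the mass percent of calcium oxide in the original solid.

n(HCl) added = 0.0414 × 0.310 = 0.0128 mol
n(NaOH) used in back-titration = 0.0303 × 0.107 = 3.24 × 10^-3 mol
n(HCl) left over = 3.24 × 10^-3 mol (1:1 ratio)
n(HCl) consumed by analyte = 0.0128 − 3.24 × 10^-3 = 9.59 × 10^-3 mol
From the 1:2 ratio, n(CaO) = 1/2 × 9.59 × 10^-3 = 4.80 × 10^-3 mol
mass of CaO = 4.80 × 10^-3 × 56.08 = 0.269 g
% CaO = 0.269 / 0.387 × 100 = 69.5 %

69.5 %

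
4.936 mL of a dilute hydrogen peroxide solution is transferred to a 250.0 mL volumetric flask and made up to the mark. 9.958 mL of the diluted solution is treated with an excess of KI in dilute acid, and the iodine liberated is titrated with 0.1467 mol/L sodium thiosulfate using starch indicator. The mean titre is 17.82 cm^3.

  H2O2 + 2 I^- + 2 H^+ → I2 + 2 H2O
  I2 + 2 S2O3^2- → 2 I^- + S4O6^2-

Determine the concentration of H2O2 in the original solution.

n(S2O3^2-) = 0.01782 × 0.1467 = 2.614 × 10^-3 mol
n(I2) = n(S2O3^2-)/2 = 1.307 × 10^-3 mol
n(H2O2) in the aliquot = 1.307 × 10^-3 mol (1:1 ratio)
[H2O2]_dilute = 1.307 × 10^-3 / 0.009958 = 0.1313 mol/L
[H2O2]_original = 0.1313 × 250.0/4.936 = 6.648 mol/L

6.648 mol/L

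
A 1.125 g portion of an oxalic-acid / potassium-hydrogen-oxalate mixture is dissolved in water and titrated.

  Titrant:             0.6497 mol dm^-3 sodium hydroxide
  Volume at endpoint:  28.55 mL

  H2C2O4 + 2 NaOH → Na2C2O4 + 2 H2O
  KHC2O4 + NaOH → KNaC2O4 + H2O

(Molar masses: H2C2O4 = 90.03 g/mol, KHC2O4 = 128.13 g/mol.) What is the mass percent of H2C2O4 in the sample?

60.26 %

n(NaOH) = 0.02855 × 0.6497 = 0.01855 mol
Let x = n(H2C2O4), y = n(KHC2O4).
Titrant: 2x + 1y = 0.01855;  mass: 90.03x + 128.13y = 1.125
Solving, x = 7.530 × 10^-3 mol, y = 3.489 × 10^-3 mol
mass of H2C2O4 = 7.530 × 10^-3 × 90.03 = 0.6779 g
% H2C2O4 = 0.6779 / 1.125 × 100 = 60.26 %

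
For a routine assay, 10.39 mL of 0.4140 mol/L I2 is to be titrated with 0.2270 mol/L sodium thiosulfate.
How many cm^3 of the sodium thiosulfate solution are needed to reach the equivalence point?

37.90 mL

I2 + 2 S2O3^2- → 2 I^- + S4O6^2-
n(I2) = 0.01039 L × 0.4140 mol/L = 4.301 × 10^-3 mol
From the 2:1 stoichiometry, n(Na2S2O3) = 2/1 × 4.301 × 10^-3 = 8.603 × 10^-3 mol
V(Na2S2O3) = 8.603 × 10^-3 mol / 0.2270 mol/L = 0.03790 L = 37.90 mL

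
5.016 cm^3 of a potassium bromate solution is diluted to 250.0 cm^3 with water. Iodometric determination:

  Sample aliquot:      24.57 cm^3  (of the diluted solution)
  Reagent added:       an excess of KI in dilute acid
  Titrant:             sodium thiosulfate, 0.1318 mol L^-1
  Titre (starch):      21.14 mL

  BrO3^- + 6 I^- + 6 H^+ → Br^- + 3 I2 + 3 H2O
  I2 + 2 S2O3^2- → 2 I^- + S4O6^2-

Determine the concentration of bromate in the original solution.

0.9420 mol/L

n(S2O3^2-) = 0.02114 × 0.1318 = 2.786 × 10^-3 mol
n(I2) = n(S2O3^2-)/2 = 1.393 × 10^-3 mol
From the 1:3 ratio, n(BrO3^-) in the aliquot = 1/3 × 1.393 × 10^-3 = 4.644 × 10^-4 mol
[BrO3^-]_dilute = 4.644 × 10^-4 / 0.02457 = 0.01890 mol/L
[BrO3^-]_original = 0.01890 × 250.0/5.016 = 0.9420 mol/L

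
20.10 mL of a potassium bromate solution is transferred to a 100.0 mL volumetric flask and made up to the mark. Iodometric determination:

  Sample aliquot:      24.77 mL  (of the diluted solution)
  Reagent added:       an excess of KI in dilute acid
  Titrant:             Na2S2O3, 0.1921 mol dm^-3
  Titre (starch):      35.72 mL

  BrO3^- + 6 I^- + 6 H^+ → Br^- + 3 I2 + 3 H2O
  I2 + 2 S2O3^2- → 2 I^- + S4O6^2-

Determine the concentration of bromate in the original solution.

0.2297 mol/L

n(S2O3^2-) = 0.03572 × 0.1921 = 6.862 × 10^-3 mol
n(I2) = n(S2O3^2-)/2 = 3.431 × 10^-3 mol
From the 1:3 ratio, n(BrO3^-) in the aliquot = 1/3 × 3.431 × 10^-3 = 1.144 × 10^-3 mol
[BrO3^-]_dilute = 1.144 × 10^-3 / 0.02477 = 0.04617 mol/L
[BrO3^-]_original = 0.04617 × 100.0/20.10 = 0.2297 mol/L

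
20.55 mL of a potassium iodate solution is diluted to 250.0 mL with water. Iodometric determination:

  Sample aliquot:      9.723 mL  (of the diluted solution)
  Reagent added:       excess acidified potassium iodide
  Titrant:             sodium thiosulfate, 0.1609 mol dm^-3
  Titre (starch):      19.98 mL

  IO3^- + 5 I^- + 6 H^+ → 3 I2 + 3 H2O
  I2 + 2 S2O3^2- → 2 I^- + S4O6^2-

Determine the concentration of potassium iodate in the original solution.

0.6704 mol/L

n(S2O3^2-) = 0.01998 × 0.1609 = 3.215 × 10^-3 mol
n(I2) = n(S2O3^2-)/2 = 1.607 × 10^-3 mol
From the 1:3 ratio, n(IO3^-) in the aliquot = 1/3 × 1.607 × 10^-3 = 5.358 × 10^-4 mol
[IO3^-]_dilute = 5.358 × 10^-4 / 0.009723 = 0.05511 mol/L
[IO3^-]_original = 0.05511 × 250.0/20.55 = 0.6704 mol/L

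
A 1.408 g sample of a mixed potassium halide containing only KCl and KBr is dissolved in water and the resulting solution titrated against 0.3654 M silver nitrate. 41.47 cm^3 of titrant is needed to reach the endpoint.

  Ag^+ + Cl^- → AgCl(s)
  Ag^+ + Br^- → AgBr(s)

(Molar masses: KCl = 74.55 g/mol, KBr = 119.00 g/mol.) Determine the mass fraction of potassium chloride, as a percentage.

47.08 %

n(AgNO3) = 0.04147 × 0.3654 = 0.01515 mol
Let x = n(KCl), y = n(KBr).
Titrant: 1x + 1y = 0.01515;  mass: 74.55x + 119.00y = 1.408
Solving, x = 8.891 × 10^-3 mol, y = 6.262 × 10^-3 mol
mass of KCl = 8.891 × 10^-3 × 74.55 = 0.6629 g
% KCl = 0.6629 / 1.408 × 100 = 47.08 %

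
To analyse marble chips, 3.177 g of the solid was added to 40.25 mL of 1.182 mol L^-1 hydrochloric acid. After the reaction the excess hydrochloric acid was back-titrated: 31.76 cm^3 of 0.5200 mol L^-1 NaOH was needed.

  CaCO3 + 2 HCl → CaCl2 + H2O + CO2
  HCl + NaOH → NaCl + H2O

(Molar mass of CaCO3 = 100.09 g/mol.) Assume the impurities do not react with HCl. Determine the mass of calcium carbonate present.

n(HCl) added = 0.04025 × 1.182 = 0.04758 mol
n(NaOH) used in back-titration = 0.03176 × 0.5200 = 0.01652 mol
n(HCl) left over = 0.01652 mol (1:1 ratio)
n(HCl) consumed by analyte = 0.04758 − 0.01652 = 0.03106 mol
From the 1:2 ratio, n(CaCO3) = 1/2 × 0.03106 = 0.01553 mol
mass of CaCO3 = 0.01553 × 100.09 = 1.554 g

1.554 g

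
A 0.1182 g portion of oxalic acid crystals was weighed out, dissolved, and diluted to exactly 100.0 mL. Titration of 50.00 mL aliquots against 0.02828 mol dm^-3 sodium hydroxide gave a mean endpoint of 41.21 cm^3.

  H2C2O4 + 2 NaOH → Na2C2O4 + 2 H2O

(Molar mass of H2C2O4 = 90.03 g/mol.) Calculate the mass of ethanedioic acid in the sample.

n(NaOH) per titration = 0.04121 × 0.02828 = 1.165 × 10^-3 mol
From the 1:2 ratio, n(H2C2O4) in each aliquot = 1/2 × 1.165 × 10^-3 = 5.827 × 10^-4 mol
n(H2C2O4) in the whole flask = 5.827 × 10^-4 × 100.0/50.00 = 1.165 × 10^-3 mol
mass of H2C2O4 = 1.165 × 10^-3 × 90.03 = 0.1049 g

0.1049 g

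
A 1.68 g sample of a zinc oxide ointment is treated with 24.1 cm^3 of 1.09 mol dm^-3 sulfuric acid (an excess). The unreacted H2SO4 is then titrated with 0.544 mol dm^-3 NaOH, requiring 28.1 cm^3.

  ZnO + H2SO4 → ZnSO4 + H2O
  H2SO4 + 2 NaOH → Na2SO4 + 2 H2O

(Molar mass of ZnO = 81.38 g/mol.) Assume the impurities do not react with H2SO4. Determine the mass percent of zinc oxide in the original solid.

n(H2SO4) added = 0.0241 × 1.09 = 0.0263 mol
n(NaOH) used in back-titration = 0.0281 × 0.544 = 0.0153 mol
From the 1:2 ratio, n(H2SO4) left over = 1/2 × 0.0153 = 7.64 × 10^-3 mol
n(H2SO4) consumed by analyte = 0.0263 − 7.64 × 10^-3 = 0.0186 mol
n(ZnO) = 0.0186 mol (1:1 ratio)
mass of ZnO = 0.0186 × 81.38 = 1.52 g
% ZnO = 1.52 / 1.68 × 100 = 90.2 %

90.2 %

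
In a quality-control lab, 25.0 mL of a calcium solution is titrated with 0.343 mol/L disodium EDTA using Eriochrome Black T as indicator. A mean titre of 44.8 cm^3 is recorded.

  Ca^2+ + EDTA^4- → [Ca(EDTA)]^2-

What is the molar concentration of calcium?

n(EDTA) = 0.0448 L × 0.343 mol/L = 0.0154 mol
n(Ca2+) = 0.0154 mol (1:1 mole ratio)
[Ca2+] = 0.0154 mol / 0.0250 L = 0.615 mol/L

0.615 mol/L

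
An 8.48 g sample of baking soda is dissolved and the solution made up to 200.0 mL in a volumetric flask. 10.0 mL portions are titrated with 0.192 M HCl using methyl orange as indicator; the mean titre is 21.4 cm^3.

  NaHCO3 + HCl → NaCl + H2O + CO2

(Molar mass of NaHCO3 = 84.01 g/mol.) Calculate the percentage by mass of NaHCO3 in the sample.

81.4 %

n(HCl) per titration = 0.0214 × 0.192 = 4.11 × 10^-3 mol
n(NaHCO3) in each aliquot = 4.11 × 10^-3 mol (1:1 ratio)
n(NaHCO3) in the whole flask = 4.11 × 10^-3 × 200.0/10.0 = 0.0822 mol
mass of NaHCO3 = 0.0822 × 84.01 = 6.90 g
% NaHCO3 = 6.90 / 8.48 × 100 = 81.4 %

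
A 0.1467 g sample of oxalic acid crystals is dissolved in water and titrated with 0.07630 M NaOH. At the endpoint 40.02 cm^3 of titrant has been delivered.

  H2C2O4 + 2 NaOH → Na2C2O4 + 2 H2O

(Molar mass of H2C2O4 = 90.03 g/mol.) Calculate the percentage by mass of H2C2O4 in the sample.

93.70 %

n(NaOH) = 0.04002 L × 0.07630 mol/L = 3.054 × 10^-3 mol
From the 1:2 ratio, n(H2C2O4) = 1/2 × 3.054 × 10^-3 = 1.527 × 10^-3 mol
mass of H2C2O4 = 1.527 × 10^-3 × 90.03 g/mol = 0.1375 g
% H2C2O4 = 0.1375 / 0.1467 × 100 = 93.70 %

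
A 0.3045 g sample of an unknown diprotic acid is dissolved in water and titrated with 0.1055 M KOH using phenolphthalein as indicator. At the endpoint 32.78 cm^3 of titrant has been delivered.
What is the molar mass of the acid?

n(KOH) = 0.03278 L × 0.1055 mol/L = 3.458 × 10^-3 mol
From the 1:2 ratio, n(H2A) = 1/2 × 3.458 × 10^-3 = 1.729 × 10^-3 mol
M = m / n = 0.3045 g / 1.729 × 10^-3 mol = 176.1 g/mol

176.1 g/mol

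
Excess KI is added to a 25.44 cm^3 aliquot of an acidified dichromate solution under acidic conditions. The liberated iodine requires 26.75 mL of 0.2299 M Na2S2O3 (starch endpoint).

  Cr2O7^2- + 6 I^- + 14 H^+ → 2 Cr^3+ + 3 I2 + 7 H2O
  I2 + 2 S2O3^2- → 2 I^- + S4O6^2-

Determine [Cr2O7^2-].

n(S2O3^2-) = 0.02675 × 0.2299 = 6.150 × 10^-3 mol
n(I2) = n(S2O3^2-)/2 = 3.075 × 10^-3 mol
From the 1:3 ratio, n(Cr2O7^2-) in the aliquot = 1/3 × 3.075 × 10^-3 = 1.025 × 10^-3 mol
[Cr2O7^2-] = 1.025 × 10^-3 / 0.02544 = 0.04029 mol/L

0.04029 M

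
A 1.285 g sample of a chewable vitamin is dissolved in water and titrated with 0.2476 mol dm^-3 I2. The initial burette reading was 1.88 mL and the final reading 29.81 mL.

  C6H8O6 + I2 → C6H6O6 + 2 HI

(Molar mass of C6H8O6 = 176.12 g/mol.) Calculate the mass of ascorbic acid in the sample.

n(I2) = 0.02793 L × 0.2476 mol/L = 6.915 × 10^-3 mol
n(C6H8O6) = 6.915 × 10^-3 mol (1:1 ratio)
mass of C6H8O6 = 6.915 × 10^-3 × 176.12 g/mol = 1.218 g

1.218 g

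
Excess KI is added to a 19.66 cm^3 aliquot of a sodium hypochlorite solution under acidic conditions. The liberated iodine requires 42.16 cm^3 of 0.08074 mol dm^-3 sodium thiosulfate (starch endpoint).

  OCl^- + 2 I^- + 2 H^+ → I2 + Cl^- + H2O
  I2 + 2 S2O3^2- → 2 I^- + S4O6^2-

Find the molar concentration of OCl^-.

0.08657 mol/L

n(S2O3^2-) = 0.04216 × 0.08074 = 3.404 × 10^-3 mol
n(I2) = n(S2O3^2-)/2 = 1.702 × 10^-3 mol
n(OCl^-) in the aliquot = 1.702 × 10^-3 mol (1:1 ratio)
[OCl^-] = 1.702 × 10^-3 / 0.01966 = 0.08657 mol/L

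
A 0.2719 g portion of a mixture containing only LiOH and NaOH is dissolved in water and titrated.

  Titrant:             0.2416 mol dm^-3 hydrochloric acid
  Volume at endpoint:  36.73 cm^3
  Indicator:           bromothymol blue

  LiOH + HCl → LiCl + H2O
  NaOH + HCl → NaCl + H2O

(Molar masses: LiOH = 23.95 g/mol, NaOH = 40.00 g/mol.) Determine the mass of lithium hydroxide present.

n(HCl) = 0.03673 × 0.2416 = 8.874 × 10^-3 mol
Let x = n(LiOH), y = n(NaOH).
Titrant: 1x + 1y = 8.874 × 10^-3;  mass: 23.95x + 40.00y = 0.2719
Solving, x = 5.175 × 10^-3 mol, y = 3.699 × 10^-3 mol
mass of LiOH = 5.175 × 10^-3 × 23.95 = 0.1239 g

0.1239 g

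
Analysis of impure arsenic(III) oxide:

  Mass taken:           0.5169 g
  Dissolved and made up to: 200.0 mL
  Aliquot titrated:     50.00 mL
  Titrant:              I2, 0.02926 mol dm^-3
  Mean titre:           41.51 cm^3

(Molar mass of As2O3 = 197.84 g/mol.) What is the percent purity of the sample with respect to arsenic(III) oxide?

As2O3 + 2 I2 + 2 H2O → As2O5 + 4 HI
n(I2) per titration = 0.04151 × 0.02926 = 1.215 × 10^-3 mol
From the 1:2 ratio, n(As2O3) in each aliquot = 1/2 × 1.215 × 10^-3 = 6.073 × 10^-4 mol
n(As2O3) in the whole flask = 6.073 × 10^-4 × 200.0/50.00 = 2.429 × 10^-3 mol
mass of As2O3 = 2.429 × 10^-3 × 197.84 = 0.4806 g
% As2O3 = 0.4806 / 0.5169 × 100 = 92.97 %

92.97 %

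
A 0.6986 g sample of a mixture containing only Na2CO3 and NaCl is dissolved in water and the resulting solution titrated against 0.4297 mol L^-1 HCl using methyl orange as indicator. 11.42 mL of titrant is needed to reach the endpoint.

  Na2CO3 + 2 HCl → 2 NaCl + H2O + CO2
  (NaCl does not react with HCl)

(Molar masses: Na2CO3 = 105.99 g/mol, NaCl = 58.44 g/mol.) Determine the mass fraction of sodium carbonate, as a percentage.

n(HCl) = 0.01142 × 0.4297 = 4.907 × 10^-3 mol
Let x = n(Na2CO3), y = n(NaCl).
Titrant: 2x = 4.907 × 10^-3;  mass: 105.99x + 58.44y = 0.6986
Solving, x = 2.454 × 10^-3 mol, y = 7.504 × 10^-3 mol
mass of Na2CO3 = 2.454 × 10^-3 × 105.99 = 0.2601 g
% Na2CO3 = 0.2601 / 0.6986 × 100 = 37.23 %

37.23 %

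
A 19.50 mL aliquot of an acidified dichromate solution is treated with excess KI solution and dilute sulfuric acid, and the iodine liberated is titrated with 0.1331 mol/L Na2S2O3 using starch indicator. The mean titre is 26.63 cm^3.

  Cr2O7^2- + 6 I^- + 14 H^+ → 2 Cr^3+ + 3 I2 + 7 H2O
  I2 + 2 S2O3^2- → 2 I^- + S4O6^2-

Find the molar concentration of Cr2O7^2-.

0.03029 mol/L

n(S2O3^2-) = 0.02663 × 0.1331 = 3.544 × 10^-3 mol
n(I2) = n(S2O3^2-)/2 = 1.772 × 10^-3 mol
From the 1:3 ratio, n(Cr2O7^2-) in the aliquot = 1/3 × 1.772 × 10^-3 = 5.907 × 10^-4 mol
[Cr2O7^2-] = 5.907 × 10^-4 / 0.01950 = 0.03029 mol/L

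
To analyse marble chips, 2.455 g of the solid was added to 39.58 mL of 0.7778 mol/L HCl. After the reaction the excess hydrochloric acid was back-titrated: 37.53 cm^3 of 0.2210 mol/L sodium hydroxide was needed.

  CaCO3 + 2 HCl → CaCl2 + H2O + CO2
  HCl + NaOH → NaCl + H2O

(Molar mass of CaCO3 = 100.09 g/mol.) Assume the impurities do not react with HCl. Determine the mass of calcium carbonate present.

1.126 g

n(HCl) added = 0.03958 × 0.7778 = 0.03079 mol
n(NaOH) used in back-titration = 0.03753 × 0.2210 = 8.294 × 10^-3 mol
n(HCl) left over = 8.294 × 10^-3 mol (1:1 ratio)
n(HCl) consumed by analyte = 0.03079 − 8.294 × 10^-3 = 0.02249 mol
From the 1:2 ratio, n(CaCO3) = 1/2 × 0.02249 = 0.01125 mol
mass of CaCO3 = 0.01125 × 100.09 = 1.126 g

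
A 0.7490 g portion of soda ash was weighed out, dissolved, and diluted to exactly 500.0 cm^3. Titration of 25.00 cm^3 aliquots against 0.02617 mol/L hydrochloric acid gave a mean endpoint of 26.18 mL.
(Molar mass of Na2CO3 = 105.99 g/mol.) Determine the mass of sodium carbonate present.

0.7262 g

Na2CO3 + 2 HCl → 2 NaCl + H2O + CO2
n(HCl) per titration = 0.02618 × 0.02617 = 6.851 × 10^-4 mol
From the 1:2 ratio, n(Na2CO3) in each aliquot = 1/2 × 6.851 × 10^-4 = 3.426 × 10^-4 mol
n(Na2CO3) in the whole flask = 3.426 × 10^-4 × 500.0/25.00 = 6.851 × 10^-3 mol
mass of Na2CO3 = 6.851 × 10^-3 × 105.99 = 0.7262 g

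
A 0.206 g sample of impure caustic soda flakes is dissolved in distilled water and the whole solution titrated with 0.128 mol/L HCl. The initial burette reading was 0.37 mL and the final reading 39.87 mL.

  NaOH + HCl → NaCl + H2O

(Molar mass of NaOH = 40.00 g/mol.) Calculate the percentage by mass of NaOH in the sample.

98.2 %

n(HCl) = 0.0395 L × 0.128 mol/L = 5.06 × 10^-3 mol
n(NaOH) = 5.06 × 10^-3 mol (1:1 ratio)
mass of NaOH = 5.06 × 10^-3 × 40.00 g/mol = 0.202 g
% NaOH = 0.202 / 0.206 × 100 = 98.2 %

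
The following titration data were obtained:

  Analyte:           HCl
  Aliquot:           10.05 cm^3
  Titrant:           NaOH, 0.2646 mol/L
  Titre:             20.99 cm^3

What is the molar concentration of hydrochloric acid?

0.5526 mol/L

HCl + NaOH → NaCl + H2O
n(NaOH) = 0.02099 L × 0.2646 mol/L = 5.554 × 10^-3 mol
n(HCl) = 5.554 × 10^-3 mol (1:1 mole ratio)
[HCl] = 5.554 × 10^-3 mol / 0.01005 L = 0.5526 mol/L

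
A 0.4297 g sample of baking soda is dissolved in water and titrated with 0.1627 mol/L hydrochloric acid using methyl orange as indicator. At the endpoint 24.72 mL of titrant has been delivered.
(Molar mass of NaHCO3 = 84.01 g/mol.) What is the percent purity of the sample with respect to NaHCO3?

NaHCO3 + HCl → NaCl + H2O + CO2
n(HCl) = 0.02472 L × 0.1627 mol/L = 4.022 × 10^-3 mol
n(NaHCO3) = 4.022 × 10^-3 mol (1:1 ratio)
mass of NaHCO3 = 4.022 × 10^-3 × 84.01 g/mol = 0.3379 g
% NaHCO3 = 0.3379 / 0.4297 × 100 = 78.63 %

78.63 %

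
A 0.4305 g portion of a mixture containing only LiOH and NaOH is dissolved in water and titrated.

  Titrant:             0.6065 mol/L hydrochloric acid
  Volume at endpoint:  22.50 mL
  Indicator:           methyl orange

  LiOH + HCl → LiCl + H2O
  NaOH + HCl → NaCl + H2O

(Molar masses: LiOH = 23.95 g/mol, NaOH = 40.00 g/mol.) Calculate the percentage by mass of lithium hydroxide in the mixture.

39.98 %

n(HCl) = 0.02250 × 0.6065 = 0.01365 mol
Let x = n(LiOH), y = n(NaOH).
Titrant: 1x + 1y = 0.01365;  mass: 23.95x + 40.00y = 0.4305
Solving, x = 7.187 × 10^-3 mol, y = 6.459 × 10^-3 mol
mass of LiOH = 7.187 × 10^-3 × 23.95 = 0.1721 g
% LiOH = 0.1721 / 0.4305 × 100 = 39.98 %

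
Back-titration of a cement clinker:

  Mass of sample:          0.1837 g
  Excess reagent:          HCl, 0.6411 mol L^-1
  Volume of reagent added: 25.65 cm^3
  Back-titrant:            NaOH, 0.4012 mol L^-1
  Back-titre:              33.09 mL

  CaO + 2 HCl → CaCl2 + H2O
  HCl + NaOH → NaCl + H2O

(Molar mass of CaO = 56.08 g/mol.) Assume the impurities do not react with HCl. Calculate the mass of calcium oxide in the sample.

0.08884 g

n(HCl) added = 0.02565 × 0.6411 = 0.01644 mol
n(NaOH) used in back-titration = 0.03309 × 0.4012 = 0.01328 mol
n(HCl) left over = 0.01328 mol (1:1 ratio)
n(HCl) consumed by analyte = 0.01644 − 0.01328 = 3.169 × 10^-3 mol
From the 1:2 ratio, n(CaO) = 1/2 × 3.169 × 10^-3 = 1.584 × 10^-3 mol
mass of CaO = 1.584 × 10^-3 × 56.08 = 0.08884 g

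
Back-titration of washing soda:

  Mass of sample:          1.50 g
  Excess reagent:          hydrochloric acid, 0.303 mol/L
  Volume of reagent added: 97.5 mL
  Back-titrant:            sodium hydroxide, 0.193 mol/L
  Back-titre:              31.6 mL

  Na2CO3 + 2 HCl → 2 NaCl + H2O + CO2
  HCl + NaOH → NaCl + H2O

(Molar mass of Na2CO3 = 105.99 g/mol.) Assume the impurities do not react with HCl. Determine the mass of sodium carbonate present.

n(HCl) added = 0.0975 × 0.303 = 0.0295 mol
n(NaOH) used in back-titration = 0.0316 × 0.193 = 6.10 × 10^-3 mol
n(HCl) left over = 6.10 × 10^-3 mol (1:1 ratio)
n(HCl) consumed by analyte = 0.0295 − 6.10 × 10^-3 = 0.0234 mol
From the 1:2 ratio, n(Na2CO3) = 1/2 × 0.0234 = 0.0117 mol
mass of Na2CO3 = 0.0117 × 105.99 = 1.24 g

1.24 g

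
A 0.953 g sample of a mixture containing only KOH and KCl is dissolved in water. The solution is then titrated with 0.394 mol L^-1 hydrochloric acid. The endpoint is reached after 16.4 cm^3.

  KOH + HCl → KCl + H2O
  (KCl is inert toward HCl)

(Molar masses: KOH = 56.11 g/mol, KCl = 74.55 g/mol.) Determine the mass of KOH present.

n(HCl) = 0.0164 × 0.394 = 6.46 × 10^-3 mol
Let x = n(KOH), y = n(KCl).
Titrant: 1x = 6.46 × 10^-3;  mass: 56.11x + 74.55y = 0.953
Solving, x = 6.46 × 10^-3 mol, y = 7.92 × 10^-3 mol
mass of KOH = 6.46 × 10^-3 × 56.11 = 0.363 g

0.363 g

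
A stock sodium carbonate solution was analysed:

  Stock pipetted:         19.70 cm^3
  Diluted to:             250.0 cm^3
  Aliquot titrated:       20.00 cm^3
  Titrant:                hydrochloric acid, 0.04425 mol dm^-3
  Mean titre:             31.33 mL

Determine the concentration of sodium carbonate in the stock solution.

0.4398 mol/L

Na2CO3 + 2 HCl → 2 NaCl + H2O + CO2
n(HCl) = 0.03133 × 0.04425 = 1.386 × 10^-3 mol
From the 1:2 ratio, n(Na2CO3) in the aliquot = 1/2 × 1.386 × 10^-3 = 6.932 × 10^-4 mol
[Na2CO3]_dilute = 6.932 × 10^-4 / 0.02000 = 0.03466 mol/L
Dilution factor = 250.0 / 19.70 = 12.69
[Na2CO3]_stock = 0.03466 × 12.69 = 0.4398 mol/L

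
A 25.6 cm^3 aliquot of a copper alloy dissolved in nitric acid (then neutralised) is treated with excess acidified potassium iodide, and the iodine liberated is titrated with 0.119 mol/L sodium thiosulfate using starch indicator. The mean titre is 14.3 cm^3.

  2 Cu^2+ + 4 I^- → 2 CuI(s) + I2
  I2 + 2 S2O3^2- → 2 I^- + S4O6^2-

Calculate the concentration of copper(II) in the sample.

0.0665 mol/L

n(S2O3^2-) = 0.0143 × 0.119 = 1.70 × 10^-3 mol
n(I2) = n(S2O3^2-)/2 = 8.51 × 10^-4 mol
From the 2:1 ratio, n(Cu2+) in the aliquot = 2/1 × 8.51 × 10^-4 = 1.70 × 10^-3 mol
[Cu2+] = 1.70 × 10^-3 / 0.0256 = 0.0665 mol/L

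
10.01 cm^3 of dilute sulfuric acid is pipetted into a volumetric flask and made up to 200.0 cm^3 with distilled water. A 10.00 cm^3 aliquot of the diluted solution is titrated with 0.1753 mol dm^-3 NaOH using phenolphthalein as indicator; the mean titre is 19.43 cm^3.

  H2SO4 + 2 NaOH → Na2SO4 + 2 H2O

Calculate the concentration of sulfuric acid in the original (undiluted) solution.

3.403 mol/L

n(NaOH) = 0.01943 × 0.1753 = 3.406 × 10^-3 mol
From the 1:2 ratio, n(H2SO4) in the aliquot = 1/2 × 3.406 × 10^-3 = 1.703 × 10^-3 mol
[H2SO4]_dilute = 1.703 × 10^-3 / 0.01000 = 0.1703 mol/L
Dilution factor = 200.0 / 10.01 = 19.98
[H2SO4]_stock = 0.1703 × 19.98 = 3.403 mol/L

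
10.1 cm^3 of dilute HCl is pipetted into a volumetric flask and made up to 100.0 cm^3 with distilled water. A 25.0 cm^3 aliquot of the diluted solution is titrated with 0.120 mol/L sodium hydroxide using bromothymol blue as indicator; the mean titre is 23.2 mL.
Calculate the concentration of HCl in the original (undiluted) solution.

HCl + NaOH → NaCl + H2O
n(NaOH) = 0.0232 × 0.120 = 2.78 × 10^-3 mol
n(HCl) in the aliquot = 2.78 × 10^-3 mol (1:1 ratio)
[HCl]_dilute = 2.78 × 10^-3 / 0.0250 = 0.111 mol/L
Dilution factor = 100.0 / 10.1 = 9.901
[HCl]_stock = 0.111 × 9.901 = 1.10 mol/L

1.10 mol/L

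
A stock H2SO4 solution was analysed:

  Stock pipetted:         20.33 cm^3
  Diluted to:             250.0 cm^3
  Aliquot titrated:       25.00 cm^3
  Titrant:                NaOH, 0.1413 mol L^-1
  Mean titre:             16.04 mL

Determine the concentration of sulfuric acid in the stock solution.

0.5574 mol/L

H2SO4 + 2 NaOH → Na2SO4 + 2 H2O
n(NaOH) = 0.01604 × 0.1413 = 2.266 × 10^-3 mol
From the 1:2 ratio, n(H2SO4) in the aliquot = 1/2 × 2.266 × 10^-3 = 1.133 × 10^-3 mol
[H2SO4]_dilute = 1.133 × 10^-3 / 0.02500 = 0.04533 mol/L
Dilution factor = 250.0 / 20.33 = 12.30
[H2SO4]_stock = 0.04533 × 12.30 = 0.5574 mol/L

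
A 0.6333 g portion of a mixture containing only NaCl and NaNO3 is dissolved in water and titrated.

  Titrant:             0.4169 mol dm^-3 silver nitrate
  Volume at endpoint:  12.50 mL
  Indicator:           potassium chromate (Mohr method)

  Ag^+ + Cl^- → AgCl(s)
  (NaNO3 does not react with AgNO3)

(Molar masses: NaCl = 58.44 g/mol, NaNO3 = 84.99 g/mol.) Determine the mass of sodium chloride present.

0.3045 g

n(AgNO3) = 0.01250 × 0.4169 = 5.211 × 10^-3 mol
Let x = n(NaCl), y = n(NaNO3).
Titrant: 1x = 5.211 × 10^-3;  mass: 58.44x + 84.99y = 0.6333
Solving, x = 5.211 × 10^-3 mol, y = 3.868 × 10^-3 mol
mass of NaCl = 5.211 × 10^-3 × 58.44 = 0.3045 g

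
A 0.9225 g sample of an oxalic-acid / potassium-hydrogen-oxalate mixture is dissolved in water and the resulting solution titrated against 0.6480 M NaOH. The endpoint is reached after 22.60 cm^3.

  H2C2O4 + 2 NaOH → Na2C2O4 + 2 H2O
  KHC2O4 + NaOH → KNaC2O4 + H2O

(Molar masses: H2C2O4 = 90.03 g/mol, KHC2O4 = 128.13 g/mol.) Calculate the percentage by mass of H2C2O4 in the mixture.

56.01 %

n(NaOH) = 0.02260 × 0.6480 = 0.01464 mol
Let x = n(H2C2O4), y = n(KHC2O4).
Titrant: 2x + 1y = 0.01464;  mass: 90.03x + 128.13y = 0.9225
Solving, x = 5.739 × 10^-3 mol, y = 3.167 × 10^-3 mol
mass of H2C2O4 = 5.739 × 10^-3 × 90.03 = 0.5167 g
% H2C2O4 = 0.5167 / 0.9225 × 100 = 56.01 %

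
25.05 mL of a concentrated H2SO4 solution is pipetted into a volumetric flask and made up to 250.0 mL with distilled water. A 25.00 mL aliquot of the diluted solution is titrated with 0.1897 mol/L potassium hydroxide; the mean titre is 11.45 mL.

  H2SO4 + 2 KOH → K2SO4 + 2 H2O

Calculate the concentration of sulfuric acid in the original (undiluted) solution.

n(KOH) = 0.01145 × 0.1897 = 2.172 × 10^-3 mol
From the 1:2 ratio, n(H2SO4) in the aliquot = 1/2 × 2.172 × 10^-3 = 1.086 × 10^-3 mol
[H2SO4]_dilute = 1.086 × 10^-3 / 0.02500 = 0.04344 mol/L
Dilution factor = 250.0 / 25.05 = 9.980
[H2SO4]_stock = 0.04344 × 9.980 = 0.4335 mol/L

0.4335 mol/L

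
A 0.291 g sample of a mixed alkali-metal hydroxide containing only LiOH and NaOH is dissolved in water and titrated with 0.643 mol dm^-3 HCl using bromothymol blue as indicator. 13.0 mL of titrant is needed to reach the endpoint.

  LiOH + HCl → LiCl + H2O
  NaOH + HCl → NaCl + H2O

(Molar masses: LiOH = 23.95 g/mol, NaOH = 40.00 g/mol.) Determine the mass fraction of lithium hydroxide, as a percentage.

22.2 %

n(HCl) = 0.0130 × 0.643 = 8.36 × 10^-3 mol
Let x = n(LiOH), y = n(NaOH).
Titrant: 1x + 1y = 8.36 × 10^-3;  mass: 23.95x + 40.00y = 0.291
Solving, x = 2.70 × 10^-3 mol, y = 5.66 × 10^-3 mol
mass of LiOH = 2.70 × 10^-3 × 23.95 = 0.0647 g
% LiOH = 0.0647 / 0.291 × 100 = 22.2 %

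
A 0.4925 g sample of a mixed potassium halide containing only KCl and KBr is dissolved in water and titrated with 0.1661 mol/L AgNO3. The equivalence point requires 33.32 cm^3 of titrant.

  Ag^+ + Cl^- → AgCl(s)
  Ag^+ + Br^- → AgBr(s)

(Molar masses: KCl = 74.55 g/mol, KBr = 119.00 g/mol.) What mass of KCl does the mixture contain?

n(AgNO3) = 0.03332 × 0.1661 = 5.534 × 10^-3 mol
Let x = n(KCl), y = n(KBr).
Titrant: 1x + 1y = 5.534 × 10^-3;  mass: 74.55x + 119.00y = 0.4925
Solving, x = 3.737 × 10^-3 mol, y = 1.798 × 10^-3 mol
mass of KCl = 3.737 × 10^-3 × 74.55 = 0.2786 g

0.2786 g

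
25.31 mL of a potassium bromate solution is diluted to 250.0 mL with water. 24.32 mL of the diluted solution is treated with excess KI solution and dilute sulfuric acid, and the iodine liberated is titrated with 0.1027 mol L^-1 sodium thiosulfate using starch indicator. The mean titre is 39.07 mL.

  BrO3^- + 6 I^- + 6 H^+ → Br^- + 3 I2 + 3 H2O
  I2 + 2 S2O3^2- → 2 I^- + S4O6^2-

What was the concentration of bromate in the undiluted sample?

n(S2O3^2-) = 0.03907 × 0.1027 = 4.012 × 10^-3 mol
n(I2) = n(S2O3^2-)/2 = 2.006 × 10^-3 mol
From the 1:3 ratio, n(BrO3^-) in the aliquot = 1/3 × 2.006 × 10^-3 = 6.687 × 10^-4 mol
[BrO3^-]_dilute = 6.687 × 10^-4 / 0.02432 = 0.02750 mol/L
[BrO3^-]_original = 0.02750 × 250.0/25.31 = 0.2716 mol/L

0.2716 mol/L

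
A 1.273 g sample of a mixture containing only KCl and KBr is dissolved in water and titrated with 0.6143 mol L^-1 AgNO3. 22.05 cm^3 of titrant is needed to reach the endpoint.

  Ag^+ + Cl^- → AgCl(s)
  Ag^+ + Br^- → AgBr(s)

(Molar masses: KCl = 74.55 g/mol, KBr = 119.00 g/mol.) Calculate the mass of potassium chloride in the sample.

0.5684 g

n(AgNO3) = 0.02205 × 0.6143 = 0.01355 mol
Let x = n(KCl), y = n(KBr).
Titrant: 1x + 1y = 0.01355;  mass: 74.55x + 119.00y = 1.273
Solving, x = 7.624 × 10^-3 mol, y = 5.921 × 10^-3 mol
mass of KCl = 7.624 × 10^-3 × 74.55 = 0.5684 g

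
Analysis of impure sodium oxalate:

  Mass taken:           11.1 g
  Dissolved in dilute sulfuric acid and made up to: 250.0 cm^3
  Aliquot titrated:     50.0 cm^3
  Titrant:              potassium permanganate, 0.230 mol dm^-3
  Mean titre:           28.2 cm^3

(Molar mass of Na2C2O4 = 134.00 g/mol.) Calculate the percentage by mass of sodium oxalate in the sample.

97.9 %

2 MnO4^- + 5 C2O4^2- + 16 H^+ → 2 Mn^2+ + 10 CO2 + 8 H2O
n(KMnO4) per titration = 0.0282 × 0.230 = 6.49 × 10^-3 mol
From the 5:2 ratio, n(Na2C2O4) in each aliquot = 5/2 × 6.49 × 10^-3 = 0.0162 mol
n(Na2C2O4) in the whole flask = 0.0162 × 250.0/50.0 = 0.0811 mol
mass of Na2C2O4 = 0.0811 × 134.00 = 10.9 g
% Na2C2O4 = 10.9 / 11.1 × 100 = 97.9 %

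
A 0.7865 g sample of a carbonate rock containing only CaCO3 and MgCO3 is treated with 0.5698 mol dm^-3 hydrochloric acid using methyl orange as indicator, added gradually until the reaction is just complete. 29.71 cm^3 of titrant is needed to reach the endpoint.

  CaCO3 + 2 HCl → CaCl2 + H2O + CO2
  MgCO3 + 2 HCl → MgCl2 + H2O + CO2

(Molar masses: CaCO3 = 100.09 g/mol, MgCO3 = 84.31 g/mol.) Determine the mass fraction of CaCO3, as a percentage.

58.77 %

n(HCl) = 0.02971 × 0.5698 = 0.01693 mol
Let x = n(CaCO3), y = n(MgCO3).
Titrant: 2x + 2y = 0.01693;  mass: 100.09x + 84.31y = 0.7865
Solving, x = 4.618 × 10^-3 mol, y = 3.847 × 10^-3 mol
mass of CaCO3 = 4.618 × 10^-3 × 100.09 = 0.4622 g
% CaCO3 = 0.4622 / 0.7865 × 100 = 58.77 %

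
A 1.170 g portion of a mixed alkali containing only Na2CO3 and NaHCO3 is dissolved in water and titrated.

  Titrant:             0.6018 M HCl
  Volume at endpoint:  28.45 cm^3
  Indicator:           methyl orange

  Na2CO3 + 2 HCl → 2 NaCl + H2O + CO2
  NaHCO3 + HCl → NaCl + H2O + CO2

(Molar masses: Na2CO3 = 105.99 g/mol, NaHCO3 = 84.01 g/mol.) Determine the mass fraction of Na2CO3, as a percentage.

39.19 %

n(HCl) = 0.02845 × 0.6018 = 0.01712 mol
Let x = n(Na2CO3), y = n(NaHCO3).
Titrant: 2x + 1y = 0.01712;  mass: 105.99x + 84.01y = 1.170
Solving, x = 4.326 × 10^-3 mol, y = 8.469 × 10^-3 mol
mass of Na2CO3 = 4.326 × 10^-3 × 105.99 = 0.4585 g
% Na2CO3 = 0.4585 / 1.170 × 100 = 39.19 %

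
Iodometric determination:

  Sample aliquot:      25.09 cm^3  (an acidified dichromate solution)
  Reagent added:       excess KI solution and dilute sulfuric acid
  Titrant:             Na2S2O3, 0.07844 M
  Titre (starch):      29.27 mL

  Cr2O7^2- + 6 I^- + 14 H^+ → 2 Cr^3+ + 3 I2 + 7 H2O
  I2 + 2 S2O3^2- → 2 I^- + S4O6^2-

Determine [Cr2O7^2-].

n(S2O3^2-) = 0.02927 × 0.07844 = 2.296 × 10^-3 mol
n(I2) = n(S2O3^2-)/2 = 1.148 × 10^-3 mol
From the 1:3 ratio, n(Cr2O7^2-) in the aliquot = 1/3 × 1.148 × 10^-3 = 3.827 × 10^-4 mol
[Cr2O7^2-] = 3.827 × 10^-4 / 0.02509 = 0.01525 mol/L

0.01525 M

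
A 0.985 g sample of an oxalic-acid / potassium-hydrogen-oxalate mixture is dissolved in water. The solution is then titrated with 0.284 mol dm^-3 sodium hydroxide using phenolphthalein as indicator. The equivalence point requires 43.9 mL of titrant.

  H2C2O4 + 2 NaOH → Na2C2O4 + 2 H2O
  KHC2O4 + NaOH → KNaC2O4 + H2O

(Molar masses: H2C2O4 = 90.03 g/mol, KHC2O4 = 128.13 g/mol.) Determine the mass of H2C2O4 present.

0.332 g

n(NaOH) = 0.0439 × 0.284 = 0.0125 mol
Let x = n(H2C2O4), y = n(KHC2O4).
Titrant: 2x + 1y = 0.0125;  mass: 90.03x + 128.13y = 0.985
Solving, x = 3.68 × 10^-3 mol, y = 5.10 × 10^-3 mol
mass of H2C2O4 = 3.68 × 10^-3 × 90.03 = 0.332 g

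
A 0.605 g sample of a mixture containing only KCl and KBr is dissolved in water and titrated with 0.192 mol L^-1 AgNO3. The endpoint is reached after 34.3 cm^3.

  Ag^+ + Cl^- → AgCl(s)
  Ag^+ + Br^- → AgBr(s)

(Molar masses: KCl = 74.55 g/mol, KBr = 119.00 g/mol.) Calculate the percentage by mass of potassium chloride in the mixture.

n(AgNO3) = 0.0343 × 0.192 = 6.59 × 10^-3 mol
Let x = n(KCl), y = n(KBr).
Titrant: 1x + 1y = 6.59 × 10^-3;  mass: 74.55x + 119.00y = 0.605
Solving, x = 4.02 × 10^-3 mol, y = 2.57 × 10^-3 mol
mass of KCl = 4.02 × 10^-3 × 74.55 = 0.300 g
% KCl = 0.300 / 0.605 × 100 = 49.5 %

49.5 %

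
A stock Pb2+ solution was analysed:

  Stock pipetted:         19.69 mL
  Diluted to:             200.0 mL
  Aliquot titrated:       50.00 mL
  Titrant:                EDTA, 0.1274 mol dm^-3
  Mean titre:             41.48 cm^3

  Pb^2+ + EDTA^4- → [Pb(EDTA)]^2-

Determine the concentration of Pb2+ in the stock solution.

n(EDTA) = 0.04148 × 0.1274 = 5.285 × 10^-3 mol
n(Pb2+) in the aliquot = 5.285 × 10^-3 mol (1:1 ratio)
[Pb2+]_dilute = 5.285 × 10^-3 / 0.05000 = 0.1057 mol/L
Dilution factor = 200.0 / 19.69 = 10.16
[Pb2+]_stock = 0.1057 × 10.16 = 1.074 mol/L

1.074 mol/L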